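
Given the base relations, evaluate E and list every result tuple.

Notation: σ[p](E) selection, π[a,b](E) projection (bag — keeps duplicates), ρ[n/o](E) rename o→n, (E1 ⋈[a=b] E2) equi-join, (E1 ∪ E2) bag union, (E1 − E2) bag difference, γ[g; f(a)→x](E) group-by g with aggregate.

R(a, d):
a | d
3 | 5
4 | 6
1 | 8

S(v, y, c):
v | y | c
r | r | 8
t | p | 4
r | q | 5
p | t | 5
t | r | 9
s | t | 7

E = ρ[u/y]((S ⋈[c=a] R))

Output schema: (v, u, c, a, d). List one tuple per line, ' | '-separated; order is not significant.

Per-node cardinality:
  S → 6
  R → 3
  (S ⋈[c=a] R) → 1
  ρ[u/y]((S ⋈[c=a] R)) → 1

== RESULT ==
v | u | c | a | d
t | p | 4 | 4 | 6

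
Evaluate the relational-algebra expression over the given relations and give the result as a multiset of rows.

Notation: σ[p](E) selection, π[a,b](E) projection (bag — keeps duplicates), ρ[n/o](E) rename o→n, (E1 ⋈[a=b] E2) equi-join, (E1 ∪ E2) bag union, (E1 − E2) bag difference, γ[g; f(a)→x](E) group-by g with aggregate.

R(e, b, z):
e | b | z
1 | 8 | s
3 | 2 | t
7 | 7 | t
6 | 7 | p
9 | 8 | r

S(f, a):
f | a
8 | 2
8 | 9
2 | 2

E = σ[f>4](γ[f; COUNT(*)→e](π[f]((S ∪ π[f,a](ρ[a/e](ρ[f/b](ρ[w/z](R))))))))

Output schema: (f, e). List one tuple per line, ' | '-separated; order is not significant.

Subexpression sizes:
  S → 3
  R → 5
  ρ[w/z](R) → 5
  ρ[f/b](ρ[w/z](R)) → 5
  ρ[a/e](ρ[f/b](ρ[w/z](R))) → 5
  π[f,a](ρ[a/e](ρ[f/b](ρ[w/z](R)))) → 5
  (S ∪ π[f,a](ρ[a/e](ρ[f/b](ρ[w/z](R))))) → 8
  π[f]((S ∪ π[f,a](ρ[a/e](ρ[f/b](ρ[w/z](R)))))) → 8
  γ[f; COUNT(*)→e](π[f]((S ∪ π[f,a](ρ[a/e](ρ[f/b](ρ[w/z](R))))))) → 3
  σ[f>4](γ[f; COUNT(*)→e](π[f]((S ∪ π[f,a](ρ[a/e](ρ[f/b](ρ[w/z](R)))))))) → 2

== RESULT ==
f | e
7 | 2
8 | 4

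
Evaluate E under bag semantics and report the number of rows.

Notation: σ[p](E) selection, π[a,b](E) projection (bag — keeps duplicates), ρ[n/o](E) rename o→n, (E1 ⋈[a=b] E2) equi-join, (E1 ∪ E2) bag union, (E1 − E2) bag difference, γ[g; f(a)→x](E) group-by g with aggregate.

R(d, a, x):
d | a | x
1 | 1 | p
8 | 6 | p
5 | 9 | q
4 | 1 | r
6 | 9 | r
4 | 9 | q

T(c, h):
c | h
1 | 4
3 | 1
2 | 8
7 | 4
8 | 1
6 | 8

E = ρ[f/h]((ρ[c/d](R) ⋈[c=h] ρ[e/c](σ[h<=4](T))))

Subexpression sizes:
  R → 6
  ρ[c/d](R) → 6
  T → 6
  σ[h<=4](T) → 4
  ρ[e/c](σ[h<=4](T)) → 4
  (ρ[c/d](R) ⋈[c=h] ρ[e/c](σ[h<=4](T))) → 6
  ρ[f/h]((ρ[c/d](R) ⋈[c=h] ρ[e/c](σ[h<=4](T)))) → 6

|E| = 6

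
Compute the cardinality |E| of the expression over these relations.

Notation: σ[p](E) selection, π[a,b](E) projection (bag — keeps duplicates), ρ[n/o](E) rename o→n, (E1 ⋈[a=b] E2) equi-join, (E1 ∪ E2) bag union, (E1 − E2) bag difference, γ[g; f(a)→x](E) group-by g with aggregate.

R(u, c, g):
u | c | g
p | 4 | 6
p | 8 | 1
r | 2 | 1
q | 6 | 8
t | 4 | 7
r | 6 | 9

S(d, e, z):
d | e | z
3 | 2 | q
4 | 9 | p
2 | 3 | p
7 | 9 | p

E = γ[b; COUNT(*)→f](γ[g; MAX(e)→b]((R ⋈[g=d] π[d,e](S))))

Row counts bottom-up:
  R → 6
  S → 4
  π[d,e](S) → 4
  (R ⋈[g=d] π[d,e](S)) → 1
  γ[g; MAX(e)→b]((R ⋈[g=d] π[d,e](S))) → 1
  γ[b; COUNT(*)→f](γ[g; MAX(e)→b]((R ⋈[g=d] π[d,e](S)))) → 1

|E| = 1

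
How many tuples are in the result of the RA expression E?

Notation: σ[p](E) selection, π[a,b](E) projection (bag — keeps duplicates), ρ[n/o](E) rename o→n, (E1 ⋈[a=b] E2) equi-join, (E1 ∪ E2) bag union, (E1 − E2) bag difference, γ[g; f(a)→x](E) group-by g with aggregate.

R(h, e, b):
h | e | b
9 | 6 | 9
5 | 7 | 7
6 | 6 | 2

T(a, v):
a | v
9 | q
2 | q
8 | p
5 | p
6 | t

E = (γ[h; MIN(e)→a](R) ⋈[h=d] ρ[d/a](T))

Per-node cardinality:
  R → 3
  γ[h; MIN(e)→a](R) → 3
  T → 5
  ρ[d/a](T) → 5
  (γ[h; MIN(e)→a](R) ⋈[h=d] ρ[d/a](T)) → 3

|E| = 3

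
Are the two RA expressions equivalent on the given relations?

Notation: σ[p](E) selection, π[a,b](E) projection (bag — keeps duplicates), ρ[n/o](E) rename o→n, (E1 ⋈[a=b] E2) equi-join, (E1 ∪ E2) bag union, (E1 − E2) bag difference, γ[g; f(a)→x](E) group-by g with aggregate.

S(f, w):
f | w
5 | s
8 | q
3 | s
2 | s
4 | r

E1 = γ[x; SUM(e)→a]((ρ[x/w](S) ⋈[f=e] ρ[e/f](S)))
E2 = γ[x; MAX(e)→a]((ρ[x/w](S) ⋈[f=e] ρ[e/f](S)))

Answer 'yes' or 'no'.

E1 subexpression sizes:
  S → 5
  ρ[x/w](S) → 5
  S → 5
  ρ[e/f](S) → 5
  (ρ[x/w](S) ⋈[f=e] ρ[e/f](S)) → 5
  γ[x; SUM(e)→a]((ρ[x/w](S) ⋈[f=e] ρ[e/f](S))) → 3
E2 subexpression sizes:
  S → 5
  ρ[x/w](S) → 5
  S → 5
  ρ[e/f](S) → 5
  (ρ[x/w](S) ⋈[f=e] ρ[e/f](S)) → 5
  γ[x; MAX(e)→a]((ρ[x/w](S) ⋈[f=e] ρ[e/f](S))) → 3

E1 result:
x | a
q | 8
r | 4
s | 10
E2 result:
x | a
q | 8
r | 4
s | 5
Witness: ('s', 10) appears 1× in E1 but 0× in E2.

no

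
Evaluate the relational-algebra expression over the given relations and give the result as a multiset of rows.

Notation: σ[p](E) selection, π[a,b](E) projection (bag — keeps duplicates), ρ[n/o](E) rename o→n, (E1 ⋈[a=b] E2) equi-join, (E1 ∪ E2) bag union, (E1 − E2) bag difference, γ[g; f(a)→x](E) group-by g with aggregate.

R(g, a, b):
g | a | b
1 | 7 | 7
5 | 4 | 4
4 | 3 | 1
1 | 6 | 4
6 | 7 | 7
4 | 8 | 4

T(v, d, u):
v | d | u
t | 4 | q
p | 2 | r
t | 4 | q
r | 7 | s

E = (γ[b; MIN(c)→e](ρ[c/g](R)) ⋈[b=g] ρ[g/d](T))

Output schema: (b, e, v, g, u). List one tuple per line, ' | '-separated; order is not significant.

Row counts bottom-up:
  R → 6
  ρ[c/g](R) → 6
  γ[b; MIN(c)→e](ρ[c/g](R)) → 3
  T → 4
  ρ[g/d](T) → 4
  (γ[b; MIN(c)→e](ρ[c/g](R)) ⋈[b=g] ρ[g/d](T)) → 3

== RESULT ==
b | e | v | g | u
4 | 1 | t | 4 | q
4 | 1 | t | 4 | q
7 | 1 | r | 7 | s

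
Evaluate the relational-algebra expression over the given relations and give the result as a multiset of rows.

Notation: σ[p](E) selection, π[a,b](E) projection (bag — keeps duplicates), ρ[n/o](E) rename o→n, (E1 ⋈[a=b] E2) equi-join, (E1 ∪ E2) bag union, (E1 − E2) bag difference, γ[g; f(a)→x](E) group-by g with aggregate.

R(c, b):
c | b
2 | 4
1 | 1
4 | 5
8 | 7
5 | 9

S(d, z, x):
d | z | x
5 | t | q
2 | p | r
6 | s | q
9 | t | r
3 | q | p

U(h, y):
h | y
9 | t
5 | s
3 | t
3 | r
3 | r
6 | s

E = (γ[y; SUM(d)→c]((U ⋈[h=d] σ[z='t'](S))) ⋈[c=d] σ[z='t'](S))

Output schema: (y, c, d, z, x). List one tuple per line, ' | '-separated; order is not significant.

Stepwise |·|:
  U → 6
  S → 5
  σ[z='t'](S) → 2
  (U ⋈[h=d] σ[z='t'](S)) → 2
  γ[y; SUM(d)→c]((U ⋈[h=d] σ[z='t'](S))) → 2
  S → 5
  σ[z='t'](S) → 2
  (γ[y; SUM(d)→c]((U ⋈[h=d] σ[z='t'](S))) ⋈[c=d] σ[z='t'](S)) → 2

== RESULT ==
y | c | d | z | x
s | 5 | 5 | t | q
t | 9 | 9 | t | r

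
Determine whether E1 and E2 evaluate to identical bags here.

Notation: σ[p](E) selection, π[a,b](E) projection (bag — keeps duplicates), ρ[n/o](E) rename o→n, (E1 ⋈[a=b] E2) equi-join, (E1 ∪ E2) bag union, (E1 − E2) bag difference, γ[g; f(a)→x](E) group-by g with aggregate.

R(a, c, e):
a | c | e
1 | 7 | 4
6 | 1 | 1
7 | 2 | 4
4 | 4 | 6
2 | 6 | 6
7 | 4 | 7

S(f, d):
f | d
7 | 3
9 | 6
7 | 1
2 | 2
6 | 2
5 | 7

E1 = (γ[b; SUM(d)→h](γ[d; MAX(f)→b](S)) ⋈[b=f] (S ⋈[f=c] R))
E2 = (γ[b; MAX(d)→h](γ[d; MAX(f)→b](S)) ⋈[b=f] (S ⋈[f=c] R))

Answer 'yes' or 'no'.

E1 stepwise |·|:
  S → 6
  γ[d; MAX(f)→b](S) → 5
  γ[b; SUM(d)→h](γ[d; MAX(f)→b](S)) → 4
  S → 6
  R → 6
  (S ⋈[f=c] R) → 4
  (γ[b; SUM(d)→h](γ[d; MAX(f)→b](S)) ⋈[b=f] (S ⋈[f=c] R)) → 3
E2 stepwise |·|:
  S → 6
  γ[d; MAX(f)→b](S) → 5
  γ[b; MAX(d)→h](γ[d; MAX(f)→b](S)) → 4
  S → 6
  R → 6
  (S ⋈[f=c] R) → 4
  (γ[b; MAX(d)→h](γ[d; MAX(f)→b](S)) ⋈[b=f] (S ⋈[f=c] R)) → 3

E1 result:
b | h | f | d | a | c | e
6 | 2 | 6 | 2 | 2 | 6 | 6
7 | 4 | 7 | 1 | 1 | 7 | 4
7 | 4 | 7 | 3 | 1 | 7 | 4
E2 result:
b | h | f | d | a | c | e
6 | 2 | 6 | 2 | 2 | 6 | 6
7 | 3 | 7 | 1 | 1 | 7 | 4
7 | 3 | 7 | 3 | 1 | 7 | 4
Witness: (7, 4, 7, 3, 1, 7, 4) appears 1× in E1 but 0× in E2.

no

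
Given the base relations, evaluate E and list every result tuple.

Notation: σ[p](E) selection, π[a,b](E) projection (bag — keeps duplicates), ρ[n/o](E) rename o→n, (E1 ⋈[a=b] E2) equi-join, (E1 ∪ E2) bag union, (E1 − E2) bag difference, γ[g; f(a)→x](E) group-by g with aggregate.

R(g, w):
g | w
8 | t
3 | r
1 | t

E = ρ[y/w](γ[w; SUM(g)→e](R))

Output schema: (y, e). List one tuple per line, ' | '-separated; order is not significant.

Subexpression sizes:
  R → 3
  γ[w; SUM(g)→e](R) → 2
  ρ[y/w](γ[w; SUM(g)→e](R)) → 2

== RESULT ==
y | e
r | 3
t | 9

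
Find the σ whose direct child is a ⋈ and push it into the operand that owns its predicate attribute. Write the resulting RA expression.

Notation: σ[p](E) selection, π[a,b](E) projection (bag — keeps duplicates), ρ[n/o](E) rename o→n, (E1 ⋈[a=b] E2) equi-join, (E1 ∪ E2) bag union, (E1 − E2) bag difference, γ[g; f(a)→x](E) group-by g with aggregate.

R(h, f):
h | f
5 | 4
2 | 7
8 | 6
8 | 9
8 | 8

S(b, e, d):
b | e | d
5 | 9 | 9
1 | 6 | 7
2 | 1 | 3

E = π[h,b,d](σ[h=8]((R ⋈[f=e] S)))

σ filters on h, owned by the left side.
E' = π[h,b,d]((σ[h=8](R) ⋈[f=e] S))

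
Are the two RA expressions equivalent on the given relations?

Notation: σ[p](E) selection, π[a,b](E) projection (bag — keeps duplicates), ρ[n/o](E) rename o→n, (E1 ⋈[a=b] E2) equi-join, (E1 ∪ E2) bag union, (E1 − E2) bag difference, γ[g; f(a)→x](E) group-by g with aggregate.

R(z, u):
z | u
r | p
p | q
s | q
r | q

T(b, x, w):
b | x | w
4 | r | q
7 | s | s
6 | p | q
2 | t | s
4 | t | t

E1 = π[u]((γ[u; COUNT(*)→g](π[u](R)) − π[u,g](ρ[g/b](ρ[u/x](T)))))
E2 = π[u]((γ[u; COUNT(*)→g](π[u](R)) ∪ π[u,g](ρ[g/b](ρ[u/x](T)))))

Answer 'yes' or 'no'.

E1 per-node cardinality:
  R → 4
  π[u](R) → 4
  γ[u; COUNT(*)→g](π[u](R)) → 2
  T → 5
  ρ[u/x](T) → 5
  ρ[g/b](ρ[u/x](T)) → 5
  π[u,g](ρ[g/b](ρ[u/x](T))) → 5
  (γ[u; COUNT(*)→g](π[u](R)) − π[u,g](ρ[g/b](ρ[u/x](T)))) → 2
  π[u]((γ[u; COUNT(*)→g](π[u](R)) − π[u,g](ρ[g/b](ρ[u/x](T))))) → 2
E2 per-node cardinality:
  R → 4
  π[u](R) → 4
  γ[u; COUNT(*)→g](π[u](R)) → 2
  T → 5
  ρ[u/x](T) → 5
  ρ[g/b](ρ[u/x](T)) → 5
  π[u,g](ρ[g/b](ρ[u/x](T))) → 5
  (γ[u; COUNT(*)→g](π[u](R)) ∪ π[u,g](ρ[g/b](ρ[u/x](T)))) → 7
  π[u]((γ[u; COUNT(*)→g](π[u](R)) ∪ π[u,g](ρ[g/b](ρ[u/x](T))))) → 7

E1 result:
u
p
q
E2 result:
u
p
p
q
r
s
t
t
Witness: ('t',) appears 0× in E1 but 2× in E2.

no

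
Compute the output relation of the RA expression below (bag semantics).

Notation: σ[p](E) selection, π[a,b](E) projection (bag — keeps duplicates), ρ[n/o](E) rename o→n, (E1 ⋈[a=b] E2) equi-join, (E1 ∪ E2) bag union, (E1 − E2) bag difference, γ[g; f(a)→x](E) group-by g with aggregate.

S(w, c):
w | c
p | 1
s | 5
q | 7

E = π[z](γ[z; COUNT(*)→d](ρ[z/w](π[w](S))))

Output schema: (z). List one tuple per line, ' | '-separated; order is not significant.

Row counts bottom-up:
  S → 3
  π[w](S) → 3
  ρ[z/w](π[w](S)) → 3
  γ[z; COUNT(*)→d](ρ[z/w](π[w](S))) → 3
  π[z](γ[z; COUNT(*)→d](ρ[z/w](π[w](S)))) → 3

== RESULT ==
z
p
q
s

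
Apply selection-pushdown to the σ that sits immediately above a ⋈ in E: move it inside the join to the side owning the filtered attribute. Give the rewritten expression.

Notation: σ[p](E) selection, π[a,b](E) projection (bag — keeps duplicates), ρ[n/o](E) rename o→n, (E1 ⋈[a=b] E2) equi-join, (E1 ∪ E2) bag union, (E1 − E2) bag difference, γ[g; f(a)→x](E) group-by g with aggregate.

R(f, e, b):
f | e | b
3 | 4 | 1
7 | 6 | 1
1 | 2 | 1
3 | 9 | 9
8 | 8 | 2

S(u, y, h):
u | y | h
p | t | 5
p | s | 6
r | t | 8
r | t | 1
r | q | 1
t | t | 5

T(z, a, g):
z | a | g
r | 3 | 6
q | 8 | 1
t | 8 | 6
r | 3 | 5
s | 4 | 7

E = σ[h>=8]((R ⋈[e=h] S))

σ filters on h, owned by the right side.
E' = (R ⋈[e=h] σ[h>=8](S))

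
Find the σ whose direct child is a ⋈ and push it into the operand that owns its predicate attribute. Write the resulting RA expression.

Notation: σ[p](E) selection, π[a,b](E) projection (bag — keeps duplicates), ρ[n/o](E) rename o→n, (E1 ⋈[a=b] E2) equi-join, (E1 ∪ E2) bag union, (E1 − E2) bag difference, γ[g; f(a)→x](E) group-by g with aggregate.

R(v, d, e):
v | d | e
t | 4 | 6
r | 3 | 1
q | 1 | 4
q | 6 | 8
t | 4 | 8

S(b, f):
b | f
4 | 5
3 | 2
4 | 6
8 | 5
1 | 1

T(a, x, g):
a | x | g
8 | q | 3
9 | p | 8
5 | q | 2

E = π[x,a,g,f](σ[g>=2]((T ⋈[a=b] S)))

σ filters on g, owned by the left side.
E' = π[x,a,g,f]((σ[g>=2](T) ⋈[a=b] S))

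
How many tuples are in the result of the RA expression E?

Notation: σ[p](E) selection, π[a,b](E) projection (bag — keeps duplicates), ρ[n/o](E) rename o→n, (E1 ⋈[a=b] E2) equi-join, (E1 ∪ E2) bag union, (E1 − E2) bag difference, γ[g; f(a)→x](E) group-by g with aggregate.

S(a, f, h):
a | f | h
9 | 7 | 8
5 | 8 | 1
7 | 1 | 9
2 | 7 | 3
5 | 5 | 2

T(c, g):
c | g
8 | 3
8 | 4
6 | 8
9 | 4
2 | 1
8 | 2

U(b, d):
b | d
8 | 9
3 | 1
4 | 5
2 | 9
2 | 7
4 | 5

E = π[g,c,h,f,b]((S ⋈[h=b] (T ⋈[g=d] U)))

Subexpression sizes:
  S → 5
  T → 6
  U → 6
  (T ⋈[g=d] U) → 1
  (S ⋈[h=b] (T ⋈[g=d] U)) → 1
  π[g,c,h,f,b]((S ⋈[h=b] (T ⋈[g=d] U))) → 1

|E| = 1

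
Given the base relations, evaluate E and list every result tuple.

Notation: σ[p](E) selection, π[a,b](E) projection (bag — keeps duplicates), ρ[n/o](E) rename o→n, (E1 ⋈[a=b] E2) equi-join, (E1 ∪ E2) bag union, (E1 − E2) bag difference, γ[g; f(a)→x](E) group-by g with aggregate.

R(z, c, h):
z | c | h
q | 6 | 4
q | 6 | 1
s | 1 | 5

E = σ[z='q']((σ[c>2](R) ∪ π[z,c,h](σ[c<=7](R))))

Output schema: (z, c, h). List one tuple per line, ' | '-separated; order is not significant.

Row counts bottom-up:
  R → 3
  σ[c>2](R) → 2
  R → 3
  σ[c<=7](R) → 3
  π[z,c,h](σ[c<=7](R)) → 3
  (σ[c>2](R) ∪ π[z,c,h](σ[c<=7](R))) → 5
  σ[z='q']((σ[c>2](R) ∪ π[z,c,h](σ[c<=7](R)))) → 4

== RESULT ==
z | c | h
q | 6 | 1
q | 6 | 1
q | 6 | 4
q | 6 | 4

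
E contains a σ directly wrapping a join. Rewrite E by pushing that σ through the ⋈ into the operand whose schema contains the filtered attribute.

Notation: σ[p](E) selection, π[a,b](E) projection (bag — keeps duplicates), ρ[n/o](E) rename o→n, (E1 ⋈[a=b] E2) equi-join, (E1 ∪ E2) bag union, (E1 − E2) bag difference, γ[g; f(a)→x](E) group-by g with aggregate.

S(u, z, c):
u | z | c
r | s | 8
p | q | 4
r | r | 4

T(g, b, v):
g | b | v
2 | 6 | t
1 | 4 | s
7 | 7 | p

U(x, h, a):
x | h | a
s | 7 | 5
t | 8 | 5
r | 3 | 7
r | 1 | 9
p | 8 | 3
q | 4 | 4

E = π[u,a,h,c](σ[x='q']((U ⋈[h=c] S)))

σ filters on x, owned by the left side.
E' = π[u,a,h,c]((σ[x='q'](U) ⋈[h=c] S))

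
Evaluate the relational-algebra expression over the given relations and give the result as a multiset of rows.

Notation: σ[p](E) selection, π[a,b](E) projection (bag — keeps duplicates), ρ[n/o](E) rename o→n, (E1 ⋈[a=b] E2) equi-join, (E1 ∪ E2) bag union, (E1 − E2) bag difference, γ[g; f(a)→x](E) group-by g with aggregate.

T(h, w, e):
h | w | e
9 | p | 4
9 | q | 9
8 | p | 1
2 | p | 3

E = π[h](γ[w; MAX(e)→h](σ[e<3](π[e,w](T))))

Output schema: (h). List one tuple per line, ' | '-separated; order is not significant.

Subexpression sizes:
  T → 4
  π[e,w](T) → 4
  σ[e<3](π[e,w](T)) → 1
  γ[w; MAX(e)→h](σ[e<3](π[e,w](T))) → 1
  π[h](γ[w; MAX(e)→h](σ[e<3](π[e,w](T)))) → 1

== RESULT ==
h
1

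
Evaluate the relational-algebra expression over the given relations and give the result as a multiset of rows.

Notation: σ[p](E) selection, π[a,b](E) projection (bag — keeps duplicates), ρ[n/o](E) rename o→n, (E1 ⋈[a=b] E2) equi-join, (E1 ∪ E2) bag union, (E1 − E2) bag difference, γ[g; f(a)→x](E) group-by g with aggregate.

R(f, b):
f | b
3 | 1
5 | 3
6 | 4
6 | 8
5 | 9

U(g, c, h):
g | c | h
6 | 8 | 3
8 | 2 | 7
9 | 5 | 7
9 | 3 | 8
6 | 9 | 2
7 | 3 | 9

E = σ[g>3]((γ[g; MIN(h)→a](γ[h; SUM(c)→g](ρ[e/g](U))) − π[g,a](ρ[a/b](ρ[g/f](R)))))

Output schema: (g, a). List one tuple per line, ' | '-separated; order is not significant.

Row counts bottom-up:
  U → 6
  ρ[e/g](U) → 6
  γ[h; SUM(c)→g](ρ[e/g](U)) → 5
  γ[g; MIN(h)→a](γ[h; SUM(c)→g](ρ[e/g](U))) → 4
  R → 5
  ρ[g/f](R) → 5
  ρ[a/b](ρ[g/f](R)) → 5
  π[g,a](ρ[a/b](ρ[g/f](R))) → 5
  (γ[g; MIN(h)→a](γ[h; SUM(c)→g](ρ[e/g](U))) − π[g,a](ρ[a/b](ρ[g/f](R)))) → 4
  σ[g>3]((γ[g; MIN(h)→a](γ[h; SUM(c)→g](ρ[e/g](U))) − π[g,a](ρ[a/b](ρ[g/f](R))))) → 3

== RESULT ==
g | a
7 | 7
8 | 3
9 | 2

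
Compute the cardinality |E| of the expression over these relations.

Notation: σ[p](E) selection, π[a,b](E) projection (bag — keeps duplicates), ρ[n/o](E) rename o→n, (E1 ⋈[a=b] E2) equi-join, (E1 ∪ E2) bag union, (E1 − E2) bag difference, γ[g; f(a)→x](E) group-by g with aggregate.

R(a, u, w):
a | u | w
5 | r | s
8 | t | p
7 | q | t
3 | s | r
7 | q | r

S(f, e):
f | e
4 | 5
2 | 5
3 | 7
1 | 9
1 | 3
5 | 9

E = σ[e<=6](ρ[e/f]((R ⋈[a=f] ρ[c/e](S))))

Row counts bottom-up:
  R → 5
  S → 6
  ρ[c/e](S) → 6
  (R ⋈[a=f] ρ[c/e](S)) → 2
  ρ[e/f]((R ⋈[a=f] ρ[c/e](S))) → 2
  σ[e<=6](ρ[e/f]((R ⋈[a=f] ρ[c/e](S)))) → 2

|E| = 2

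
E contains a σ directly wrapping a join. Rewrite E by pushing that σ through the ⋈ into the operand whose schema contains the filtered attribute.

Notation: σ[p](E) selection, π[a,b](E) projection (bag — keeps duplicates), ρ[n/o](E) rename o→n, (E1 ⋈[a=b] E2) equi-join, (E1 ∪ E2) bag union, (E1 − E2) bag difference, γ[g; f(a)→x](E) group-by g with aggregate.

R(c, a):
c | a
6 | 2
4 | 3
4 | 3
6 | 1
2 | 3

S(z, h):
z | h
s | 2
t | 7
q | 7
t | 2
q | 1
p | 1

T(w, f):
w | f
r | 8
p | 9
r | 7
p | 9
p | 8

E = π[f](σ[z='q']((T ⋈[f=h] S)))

σ filters on z, owned by the right side.
E' = π[f]((T ⋈[f=h] σ[z='q'](S)))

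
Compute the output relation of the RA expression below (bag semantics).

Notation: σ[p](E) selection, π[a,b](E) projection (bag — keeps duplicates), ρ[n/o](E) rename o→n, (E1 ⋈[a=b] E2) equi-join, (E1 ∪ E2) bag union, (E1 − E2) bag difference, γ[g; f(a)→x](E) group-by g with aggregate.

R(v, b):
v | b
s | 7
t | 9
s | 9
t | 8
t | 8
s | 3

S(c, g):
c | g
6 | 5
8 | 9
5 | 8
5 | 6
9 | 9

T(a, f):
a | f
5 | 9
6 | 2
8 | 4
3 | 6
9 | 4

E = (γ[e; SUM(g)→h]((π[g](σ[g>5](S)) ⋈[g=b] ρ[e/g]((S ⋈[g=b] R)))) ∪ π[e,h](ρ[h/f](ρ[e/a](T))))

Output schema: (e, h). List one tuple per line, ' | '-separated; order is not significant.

Per-node cardinality:
  S → 5
  σ[g>5](S) → 4
  π[g](σ[g>5](S)) → 4
  S → 5
  R → 6
  (S ⋈[g=b] R) → 6
  ρ[e/g]((S ⋈[g=b] R)) → 6
  (π[g](σ[g>5](S)) ⋈[g=b] ρ[e/g]((S ⋈[g=b] R))) → 10
  γ[e; SUM(g)→h]((π[g](σ[g>5](S)) ⋈[g=b] ρ[e/g]((S ⋈[g=b] R)))) → 2
  T → 5
  ρ[e/a](T) → 5
  ρ[h/f](ρ[e/a](T)) → 5
  π[e,h](ρ[h/f](ρ[e/a](T))) → 5
  (γ[e; SUM(g)→h]((π[g](σ[g>5](S)) ⋈[g=b] ρ[e/g]((S ⋈[g=b] R)))) ∪ π[e,h](ρ[h/f](ρ[e/a](T)))) → 7

== RESULT ==
e | h
3 | 6
5 | 9
6 | 2
8 | 4
8 | 16
9 | 4
9 | 72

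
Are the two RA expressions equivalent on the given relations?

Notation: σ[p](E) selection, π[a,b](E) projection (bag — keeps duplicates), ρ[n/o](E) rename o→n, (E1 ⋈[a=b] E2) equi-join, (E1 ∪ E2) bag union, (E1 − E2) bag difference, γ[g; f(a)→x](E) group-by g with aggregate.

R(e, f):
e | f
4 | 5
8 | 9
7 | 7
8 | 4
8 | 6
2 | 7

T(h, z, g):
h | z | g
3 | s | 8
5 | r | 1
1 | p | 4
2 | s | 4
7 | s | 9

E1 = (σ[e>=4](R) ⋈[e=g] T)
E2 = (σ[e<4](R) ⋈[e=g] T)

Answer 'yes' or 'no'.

E1 stepwise |·|:
  R → 6
  σ[e>=4](R) → 5
  T → 5
  (σ[e>=4](R) ⋈[e=g] T) → 5
E2 stepwise |·|:
  R → 6
  σ[e<4](R) → 1
  T → 5
  (σ[e<4](R) ⋈[e=g] T) → 0

E1 result:
e | f | h | z | g
4 | 5 | 1 | p | 4
4 | 5 | 2 | s | 4
8 | 4 | 3 | s | 8
8 | 6 | 3 | s | 8
8 | 9 | 3 | s | 8
E2 result:
e | f | h | z | g
(0 rows)
Witness: (4, 5, 2, 's', 4) appears 1× in E1 but 0× in E2.

no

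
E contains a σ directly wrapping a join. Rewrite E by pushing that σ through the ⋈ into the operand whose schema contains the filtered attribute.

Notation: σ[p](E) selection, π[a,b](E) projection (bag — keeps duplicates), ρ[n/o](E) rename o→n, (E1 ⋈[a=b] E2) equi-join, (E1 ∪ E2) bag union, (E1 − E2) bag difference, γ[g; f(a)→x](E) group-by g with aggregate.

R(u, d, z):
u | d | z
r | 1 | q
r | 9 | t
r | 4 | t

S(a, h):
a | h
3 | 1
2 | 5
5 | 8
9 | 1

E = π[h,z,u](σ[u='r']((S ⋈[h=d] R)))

σ filters on u, owned by the right side.
E' = π[h,z,u]((S ⋈[h=d] σ[u='r'](R)))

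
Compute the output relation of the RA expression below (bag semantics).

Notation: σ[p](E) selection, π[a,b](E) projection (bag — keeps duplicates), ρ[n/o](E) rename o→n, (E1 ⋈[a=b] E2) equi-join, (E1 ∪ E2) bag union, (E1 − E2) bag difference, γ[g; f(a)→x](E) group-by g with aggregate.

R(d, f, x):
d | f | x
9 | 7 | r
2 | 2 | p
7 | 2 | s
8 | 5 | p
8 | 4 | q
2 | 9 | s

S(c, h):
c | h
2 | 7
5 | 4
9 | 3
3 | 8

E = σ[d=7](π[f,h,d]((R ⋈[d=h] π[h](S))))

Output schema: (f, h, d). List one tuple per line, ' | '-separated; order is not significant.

Subexpression sizes:
  R → 6
  S → 4
  π[h](S) → 4
  (R ⋈[d=h] π[h](S)) → 3
  π[f,h,d]((R ⋈[d=h] π[h](S))) → 3
  σ[d=7](π[f,h,d]((R ⋈[d=h] π[h](S)))) → 1

== RESULT ==
f | h | d
2 | 7 | 7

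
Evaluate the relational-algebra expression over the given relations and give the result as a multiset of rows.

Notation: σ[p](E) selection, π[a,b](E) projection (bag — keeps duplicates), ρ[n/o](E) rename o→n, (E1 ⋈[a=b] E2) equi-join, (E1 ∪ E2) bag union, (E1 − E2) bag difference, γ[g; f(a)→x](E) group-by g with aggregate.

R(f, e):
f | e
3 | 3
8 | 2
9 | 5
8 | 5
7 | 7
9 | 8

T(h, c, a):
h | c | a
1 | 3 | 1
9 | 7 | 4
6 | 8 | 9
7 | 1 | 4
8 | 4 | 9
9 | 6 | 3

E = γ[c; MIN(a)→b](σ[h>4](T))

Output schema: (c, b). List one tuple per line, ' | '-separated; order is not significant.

Per-node cardinality:
  T → 6
  σ[h>4](T) → 5
  γ[c; MIN(a)→b](σ[h>4](T)) → 5

== RESULT ==
c | b
1 | 4
4 | 9
6 | 3
7 | 4
8 | 9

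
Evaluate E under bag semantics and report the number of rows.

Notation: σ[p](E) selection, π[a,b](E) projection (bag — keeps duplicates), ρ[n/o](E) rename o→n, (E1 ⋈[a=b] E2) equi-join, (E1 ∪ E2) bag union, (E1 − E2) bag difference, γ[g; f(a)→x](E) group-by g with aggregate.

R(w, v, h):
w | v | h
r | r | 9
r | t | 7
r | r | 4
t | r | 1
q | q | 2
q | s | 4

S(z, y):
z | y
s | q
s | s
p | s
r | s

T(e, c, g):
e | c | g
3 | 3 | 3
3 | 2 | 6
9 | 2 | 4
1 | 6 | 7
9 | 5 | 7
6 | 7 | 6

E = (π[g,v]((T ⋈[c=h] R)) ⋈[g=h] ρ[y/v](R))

Per-node cardinality:
  T → 6
  R → 6
  (T ⋈[c=h] R) → 3
  π[g,v]((T ⋈[c=h] R)) → 3
  R → 6
  ρ[y/v](R) → 6
  (π[g,v]((T ⋈[c=h] R)) ⋈[g=h] ρ[y/v](R)) → 2

|E| = 2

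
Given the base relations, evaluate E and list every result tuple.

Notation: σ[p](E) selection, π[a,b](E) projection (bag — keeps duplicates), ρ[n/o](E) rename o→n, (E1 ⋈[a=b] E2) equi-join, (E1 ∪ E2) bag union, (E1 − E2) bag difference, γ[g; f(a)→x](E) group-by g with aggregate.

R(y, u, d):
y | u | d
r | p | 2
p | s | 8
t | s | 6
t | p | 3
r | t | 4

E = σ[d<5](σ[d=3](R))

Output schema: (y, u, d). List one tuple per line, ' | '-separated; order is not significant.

Row counts bottom-up:
  R → 5
  σ[d=3](R) → 1
  σ[d<5](σ[d=3](R)) → 1

== RESULT ==
y | u | d
t | p | 3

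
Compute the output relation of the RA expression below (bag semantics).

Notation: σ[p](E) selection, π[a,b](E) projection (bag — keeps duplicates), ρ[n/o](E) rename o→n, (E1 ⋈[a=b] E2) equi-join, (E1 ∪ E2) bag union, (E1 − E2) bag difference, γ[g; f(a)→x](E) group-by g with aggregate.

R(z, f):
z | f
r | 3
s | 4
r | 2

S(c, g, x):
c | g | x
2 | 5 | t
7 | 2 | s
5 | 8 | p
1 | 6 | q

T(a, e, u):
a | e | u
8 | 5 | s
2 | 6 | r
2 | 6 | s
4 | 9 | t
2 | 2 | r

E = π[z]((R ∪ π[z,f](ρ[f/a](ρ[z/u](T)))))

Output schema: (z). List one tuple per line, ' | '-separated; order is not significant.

Per-node cardinality:
  R → 3
  T → 5
  ρ[z/u](T) → 5
  ρ[f/a](ρ[z/u](T)) → 5
  π[z,f](ρ[f/a](ρ[z/u](T))) → 5
  (R ∪ π[z,f](ρ[f/a](ρ[z/u](T)))) → 8
  π[z]((R ∪ π[z,f](ρ[f/a](ρ[z/u](T))))) → 8

== RESULT ==
z
r
r
r
r
s
s
s
t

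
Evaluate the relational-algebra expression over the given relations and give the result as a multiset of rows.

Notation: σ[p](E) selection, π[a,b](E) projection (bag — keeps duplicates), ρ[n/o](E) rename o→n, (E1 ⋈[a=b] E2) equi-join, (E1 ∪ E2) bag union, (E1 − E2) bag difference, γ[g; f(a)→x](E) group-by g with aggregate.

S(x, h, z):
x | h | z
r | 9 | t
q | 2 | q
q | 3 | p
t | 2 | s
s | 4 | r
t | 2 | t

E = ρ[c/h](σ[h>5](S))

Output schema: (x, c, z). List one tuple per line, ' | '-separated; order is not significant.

Subexpression sizes:
  S → 6
  σ[h>5](S) → 1
  ρ[c/h](σ[h>5](S)) → 1

== RESULT ==
x | c | z
r | 9 | t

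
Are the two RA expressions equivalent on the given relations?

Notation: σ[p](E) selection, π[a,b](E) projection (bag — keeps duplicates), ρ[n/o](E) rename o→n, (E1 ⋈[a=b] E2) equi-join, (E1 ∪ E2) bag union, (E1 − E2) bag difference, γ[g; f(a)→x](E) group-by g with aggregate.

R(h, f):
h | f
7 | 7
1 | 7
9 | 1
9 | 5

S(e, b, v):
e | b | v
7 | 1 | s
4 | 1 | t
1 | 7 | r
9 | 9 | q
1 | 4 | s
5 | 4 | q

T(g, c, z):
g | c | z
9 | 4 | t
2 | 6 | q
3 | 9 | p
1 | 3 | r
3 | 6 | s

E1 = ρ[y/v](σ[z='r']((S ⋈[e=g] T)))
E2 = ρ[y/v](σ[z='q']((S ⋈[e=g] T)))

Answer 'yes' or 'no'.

E1 stepwise |·|:
  S → 6
  T → 5
  (S ⋈[e=g] T) → 3
  σ[z='r']((S ⋈[e=g] T)) → 2
  ρ[y/v](σ[z='r']((S ⋈[e=g] T))) → 2
E2 stepwise |·|:
  S → 6
  T → 5
  (S ⋈[e=g] T) → 3
  σ[z='q']((S ⋈[e=g] T)) → 0
  ρ[y/v](σ[z='q']((S ⋈[e=g] T))) → 0

E1 result:
e | b | y | g | c | z
1 | 4 | s | 1 | 3 | r
1 | 7 | r | 1 | 3 | r
E2 result:
e | b | y | g | c | z
(0 rows)
Witness: (1, 4, 's', 1, 3, 'r') appears 1× in E1 but 0× in E2.

no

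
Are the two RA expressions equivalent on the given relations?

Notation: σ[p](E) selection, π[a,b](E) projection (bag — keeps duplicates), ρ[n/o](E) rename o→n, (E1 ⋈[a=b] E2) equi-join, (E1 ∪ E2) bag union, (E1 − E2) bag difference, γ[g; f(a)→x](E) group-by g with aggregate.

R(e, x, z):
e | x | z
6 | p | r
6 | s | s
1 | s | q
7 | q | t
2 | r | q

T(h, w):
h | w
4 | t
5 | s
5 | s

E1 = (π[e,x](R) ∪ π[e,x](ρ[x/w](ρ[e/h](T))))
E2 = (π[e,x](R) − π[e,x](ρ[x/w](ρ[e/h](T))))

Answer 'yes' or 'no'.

E1 per-node cardinality:
  R → 5
  π[e,x](R) → 5
  T → 3
  ρ[e/h](T) → 3
  ρ[x/w](ρ[e/h](T)) → 3
  π[e,x](ρ[x/w](ρ[e/h](T))) → 3
  (π[e,x](R) ∪ π[e,x](ρ[x/w](ρ[e/h](T)))) → 8
E2 per-node cardinality:
  R → 5
  π[e,x](R) → 5
  T → 3
  ρ[e/h](T) → 3
  ρ[x/w](ρ[e/h](T)) → 3
  π[e,x](ρ[x/w](ρ[e/h](T))) → 3
  (π[e,x](R) − π[e,x](ρ[x/w](ρ[e/h](T)))) → 5

E1 result:
e | x
1 | s
2 | r
4 | t
5 | s
5 | s
6 | p
6 | s
7 | q
E2 result:
e | x
1 | s
2 | r
6 | p
6 | s
7 | q
Witness: (4, 't') appears 1× in E1 but 0× in E2.

no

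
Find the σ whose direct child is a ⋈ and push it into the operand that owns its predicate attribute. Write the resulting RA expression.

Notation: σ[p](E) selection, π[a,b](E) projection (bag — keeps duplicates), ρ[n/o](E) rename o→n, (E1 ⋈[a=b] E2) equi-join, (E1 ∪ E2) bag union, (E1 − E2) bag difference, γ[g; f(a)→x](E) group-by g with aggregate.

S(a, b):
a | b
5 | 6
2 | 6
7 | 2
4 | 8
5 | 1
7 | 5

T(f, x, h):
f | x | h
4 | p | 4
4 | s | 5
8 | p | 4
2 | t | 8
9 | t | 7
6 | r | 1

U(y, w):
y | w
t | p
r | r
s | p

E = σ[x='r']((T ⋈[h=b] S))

σ filters on x, owned by the left side.
E' = (σ[x='r'](T) ⋈[h=b] S)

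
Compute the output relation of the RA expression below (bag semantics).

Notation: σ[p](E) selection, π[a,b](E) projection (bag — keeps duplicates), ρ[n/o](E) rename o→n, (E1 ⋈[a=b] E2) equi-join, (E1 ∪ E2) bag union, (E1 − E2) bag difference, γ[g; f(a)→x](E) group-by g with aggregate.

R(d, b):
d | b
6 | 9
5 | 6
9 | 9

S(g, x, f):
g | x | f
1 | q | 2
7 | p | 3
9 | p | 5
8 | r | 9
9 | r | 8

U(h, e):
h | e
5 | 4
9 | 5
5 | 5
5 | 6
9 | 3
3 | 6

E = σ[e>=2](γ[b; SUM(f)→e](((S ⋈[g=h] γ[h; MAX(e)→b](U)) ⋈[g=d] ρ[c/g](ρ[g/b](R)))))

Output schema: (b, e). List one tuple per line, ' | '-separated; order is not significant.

Subexpression sizes:
  S → 5
  U → 6
  γ[h; MAX(e)→b](U) → 3
  (S ⋈[g=h] γ[h; MAX(e)→b](U)) → 2
  R → 3
  ρ[g/b](R) → 3
  ρ[c/g](ρ[g/b](R)) → 3
  ((S ⋈[g=h] γ[h; MAX(e)→b](U)) ⋈[g=d] ρ[c/g](ρ[g/b](R))) → 2
  γ[b; SUM(f)→e](((S ⋈[g=h] γ[h; MAX(e)→b](U)) ⋈[g=d] ρ[c/g](ρ[g/b](R)))) → 1
  σ[e>=2](γ[b; SUM(f)→e](((S ⋈[g=h] γ[h; MAX(e)→b](U)) ⋈[g=d] ρ[c/g](ρ[g/b](R))))) → 1

== RESULT ==
b | e
5 | 13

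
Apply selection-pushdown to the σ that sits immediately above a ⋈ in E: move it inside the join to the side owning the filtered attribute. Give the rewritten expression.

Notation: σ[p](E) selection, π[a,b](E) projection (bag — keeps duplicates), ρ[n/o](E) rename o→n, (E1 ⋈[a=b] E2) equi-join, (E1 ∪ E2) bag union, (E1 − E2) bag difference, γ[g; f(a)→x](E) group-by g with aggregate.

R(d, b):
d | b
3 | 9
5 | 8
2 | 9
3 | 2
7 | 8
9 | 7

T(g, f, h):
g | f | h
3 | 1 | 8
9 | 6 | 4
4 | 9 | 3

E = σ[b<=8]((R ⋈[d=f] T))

σ filters on b, owned by the left side.
E' = (σ[b<=8](R) ⋈[d=f] T)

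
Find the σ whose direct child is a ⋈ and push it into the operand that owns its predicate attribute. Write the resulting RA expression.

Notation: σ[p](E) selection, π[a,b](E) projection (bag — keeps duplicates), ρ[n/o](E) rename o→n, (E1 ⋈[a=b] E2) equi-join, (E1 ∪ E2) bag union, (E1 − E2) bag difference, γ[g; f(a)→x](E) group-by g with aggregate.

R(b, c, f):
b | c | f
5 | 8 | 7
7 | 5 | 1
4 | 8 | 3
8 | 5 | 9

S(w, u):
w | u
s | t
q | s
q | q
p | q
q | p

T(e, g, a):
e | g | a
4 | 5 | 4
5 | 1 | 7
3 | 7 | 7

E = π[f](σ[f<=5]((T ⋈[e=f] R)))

σ filters on f, owned by the right side.
E' = π[f]((T ⋈[e=f] σ[f<=5](R)))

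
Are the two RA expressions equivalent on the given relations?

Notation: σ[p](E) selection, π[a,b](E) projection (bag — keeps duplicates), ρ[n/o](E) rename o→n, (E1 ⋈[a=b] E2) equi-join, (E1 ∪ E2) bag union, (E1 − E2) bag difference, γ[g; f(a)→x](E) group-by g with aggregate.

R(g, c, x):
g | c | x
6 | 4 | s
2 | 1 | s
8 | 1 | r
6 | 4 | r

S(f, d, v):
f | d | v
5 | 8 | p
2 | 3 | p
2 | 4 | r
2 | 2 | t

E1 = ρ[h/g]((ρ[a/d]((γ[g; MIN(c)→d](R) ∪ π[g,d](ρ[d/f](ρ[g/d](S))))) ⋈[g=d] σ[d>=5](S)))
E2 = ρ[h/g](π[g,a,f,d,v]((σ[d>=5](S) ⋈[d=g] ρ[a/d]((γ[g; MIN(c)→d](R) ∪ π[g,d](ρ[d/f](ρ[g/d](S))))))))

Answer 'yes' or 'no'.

E1 stepwise |·|:
  R → 4
  γ[g; MIN(c)→d](R) → 3
  S → 4
  ρ[g/d](S) → 4
  ρ[d/f](ρ[g/d](S)) → 4
  π[g,d](ρ[d/f](ρ[g/d](S))) → 4
  (γ[g; MIN(c)→d](R) ∪ π[g,d](ρ[d/f](ρ[g/d](S)))) → 7
  ρ[a/d]((γ[g; MIN(c)→d](R) ∪ π[g,d](ρ[d/f](ρ[g/d](S))))) → 7
  S → 4
  σ[d>=5](S) → 1
  (ρ[a/d]((γ[g; MIN(c)→d](R) ∪ π[g,d](ρ[d/f](ρ[g/d](S))))) ⋈[g=d] σ[d>=5](S)) → 2
  ρ[h/g]((ρ[a/d]((γ[g; MIN(c)→d](R) ∪ π[g,d](ρ[d/f](ρ[g/d](S))))) ⋈[g=d] σ[d>=5](S))) → 2
E2 stepwise |·|:
  S → 4
  σ[d>=5](S) → 1
  R → 4
  γ[g; MIN(c)→d](R) → 3
  S → 4
  ρ[g/d](S) → 4
  ρ[d/f](ρ[g/d](S)) → 4
  π[g,d](ρ[d/f](ρ[g/d](S))) → 4
  (γ[g; MIN(c)→d](R) ∪ π[g,d](ρ[d/f](ρ[g/d](S)))) → 7
  ρ[a/d]((γ[g; MIN(c)→d](R) ∪ π[g,d](ρ[d/f](ρ[g/d](S))))) → 7
  (σ[d>=5](S) ⋈[d=g] ρ[a/d]((γ[g; MIN(c)→d](R) ∪ π[g,d](ρ[d/f](ρ[g/d](S)))))) → 2
  π[g,a,f,d,v]((σ[d>=5](S) ⋈[d=g] ρ[a/d]((γ[g; MIN(c)→d](R) ∪ π[g,d](ρ[d/f](ρ[g/d](S))))))) → 2
  ρ[h/g](π[g,a,f,d,v]((σ[d>=5](S) ⋈[d=g] ρ[a/d]((γ[g; MIN(c)→d](R) ∪ π[g,d](ρ[d/f](ρ[g/d](S)))))))) → 2

E1 and E2 produce the same multiset:
h | a | f | d | v
8 | 1 | 5 | 8 | p
8 | 5 | 5 | 8 | p

yes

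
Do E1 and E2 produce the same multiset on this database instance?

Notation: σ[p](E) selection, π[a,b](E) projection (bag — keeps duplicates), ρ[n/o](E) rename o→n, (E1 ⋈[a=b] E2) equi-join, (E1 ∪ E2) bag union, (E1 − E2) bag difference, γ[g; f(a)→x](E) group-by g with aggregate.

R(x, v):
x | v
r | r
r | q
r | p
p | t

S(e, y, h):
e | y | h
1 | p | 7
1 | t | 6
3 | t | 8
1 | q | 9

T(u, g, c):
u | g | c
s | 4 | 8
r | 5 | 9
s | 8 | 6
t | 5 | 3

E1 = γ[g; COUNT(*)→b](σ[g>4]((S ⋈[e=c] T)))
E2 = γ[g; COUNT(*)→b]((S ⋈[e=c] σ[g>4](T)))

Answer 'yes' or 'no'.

E1 per-node cardinality:
  S → 4
  T → 4
  (S ⋈[e=c] T) → 1
  σ[g>4]((S ⋈[e=c] T)) → 1
  γ[g; COUNT(*)→b](σ[g>4]((S ⋈[e=c] T))) → 1
E2 per-node cardinality:
  S → 4
  T → 4
  σ[g>4](T) → 3
  (S ⋈[e=c] σ[g>4](T)) → 1
  γ[g; COUNT(*)→b]((S ⋈[e=c] σ[g>4](T))) → 1

E1 and E2 produce the same multiset:
g | b
5 | 1

yes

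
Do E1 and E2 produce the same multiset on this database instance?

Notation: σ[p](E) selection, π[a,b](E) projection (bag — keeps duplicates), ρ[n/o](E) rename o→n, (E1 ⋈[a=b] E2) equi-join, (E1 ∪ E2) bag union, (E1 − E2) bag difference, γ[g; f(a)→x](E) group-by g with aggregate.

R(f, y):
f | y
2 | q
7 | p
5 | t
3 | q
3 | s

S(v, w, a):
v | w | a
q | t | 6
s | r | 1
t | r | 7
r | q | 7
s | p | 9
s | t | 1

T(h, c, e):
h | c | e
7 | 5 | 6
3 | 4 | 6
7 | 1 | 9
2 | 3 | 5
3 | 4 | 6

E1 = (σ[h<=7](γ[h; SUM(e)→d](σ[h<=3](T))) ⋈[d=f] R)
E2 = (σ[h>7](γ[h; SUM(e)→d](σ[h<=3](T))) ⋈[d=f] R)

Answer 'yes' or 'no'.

E1 stepwise |·|:
  T → 5
  σ[h<=3](T) → 3
  γ[h; SUM(e)→d](σ[h<=3](T)) → 2
  σ[h<=7](γ[h; SUM(e)→d](σ[h<=3](T))) → 2
  R → 5
  (σ[h<=7](γ[h; SUM(e)→d](σ[h<=3](T))) ⋈[d=f] R) → 1
E2 stepwise |·|:
  T → 5
  σ[h<=3](T) → 3
  γ[h; SUM(e)→d](σ[h<=3](T)) → 2
  σ[h>7](γ[h; SUM(e)→d](σ[h<=3](T))) → 0
  R → 5
  (σ[h>7](γ[h; SUM(e)→d](σ[h<=3](T))) ⋈[d=f] R) → 0

E1 result:
h | d | f | y
2 | 5 | 5 | t
E2 result:
h | d | f | y
(0 rows)
Witness: (2, 5, 5, 't') appears 1× in E1 but 0× in E2.

no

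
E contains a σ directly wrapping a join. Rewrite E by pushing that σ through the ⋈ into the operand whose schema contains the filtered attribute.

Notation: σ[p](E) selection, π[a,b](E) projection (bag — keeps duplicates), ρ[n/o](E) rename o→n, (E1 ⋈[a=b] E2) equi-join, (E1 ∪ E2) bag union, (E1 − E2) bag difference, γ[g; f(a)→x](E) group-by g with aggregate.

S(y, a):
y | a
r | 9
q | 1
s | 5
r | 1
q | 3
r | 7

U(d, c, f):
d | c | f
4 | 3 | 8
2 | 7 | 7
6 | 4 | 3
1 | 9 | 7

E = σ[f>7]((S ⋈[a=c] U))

σ filters on f, owned by the right side.
E' = (S ⋈[a=c] σ[f>7](U))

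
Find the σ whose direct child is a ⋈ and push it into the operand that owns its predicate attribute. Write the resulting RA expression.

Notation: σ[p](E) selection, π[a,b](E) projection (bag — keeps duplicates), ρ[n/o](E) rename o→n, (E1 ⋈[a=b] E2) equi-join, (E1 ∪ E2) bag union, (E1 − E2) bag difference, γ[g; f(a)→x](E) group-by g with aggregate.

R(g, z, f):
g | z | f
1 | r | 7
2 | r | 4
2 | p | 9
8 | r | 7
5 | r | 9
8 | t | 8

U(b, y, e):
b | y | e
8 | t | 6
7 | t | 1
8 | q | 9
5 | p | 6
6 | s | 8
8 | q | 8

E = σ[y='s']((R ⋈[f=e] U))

σ filters on y, owned by the right side.
E' = (R ⋈[f=e] σ[y='s'](U))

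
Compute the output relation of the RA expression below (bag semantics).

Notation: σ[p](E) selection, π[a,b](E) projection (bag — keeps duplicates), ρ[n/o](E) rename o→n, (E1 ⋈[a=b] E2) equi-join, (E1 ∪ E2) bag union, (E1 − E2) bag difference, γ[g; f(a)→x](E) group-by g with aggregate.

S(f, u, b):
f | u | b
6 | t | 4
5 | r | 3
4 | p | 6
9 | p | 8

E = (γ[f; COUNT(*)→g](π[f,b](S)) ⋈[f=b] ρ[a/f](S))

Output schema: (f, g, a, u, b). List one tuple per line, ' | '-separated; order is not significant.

Stepwise |·|:
  S → 4
  π[f,b](S) → 4
  γ[f; COUNT(*)→g](π[f,b](S)) → 4
  S → 4
  ρ[a/f](S) → 4
  (γ[f; COUNT(*)→g](π[f,b](S)) ⋈[f=b] ρ[a/f](S)) → 2

== RESULT ==
f | g | a | u | b
4 | 1 | 6 | t | 4
6 | 1 | 4 | p | 6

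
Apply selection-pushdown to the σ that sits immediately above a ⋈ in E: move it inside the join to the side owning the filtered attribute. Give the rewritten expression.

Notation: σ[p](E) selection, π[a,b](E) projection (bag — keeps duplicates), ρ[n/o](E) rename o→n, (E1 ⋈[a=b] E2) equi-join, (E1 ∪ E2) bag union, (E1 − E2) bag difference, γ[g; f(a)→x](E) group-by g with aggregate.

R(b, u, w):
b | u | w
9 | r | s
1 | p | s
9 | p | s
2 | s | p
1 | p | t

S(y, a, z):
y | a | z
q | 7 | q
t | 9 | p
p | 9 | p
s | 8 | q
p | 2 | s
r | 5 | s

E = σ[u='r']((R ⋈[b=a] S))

σ filters on u, owned by the left side.
E' = (σ[u='r'](R) ⋈[b=a] S)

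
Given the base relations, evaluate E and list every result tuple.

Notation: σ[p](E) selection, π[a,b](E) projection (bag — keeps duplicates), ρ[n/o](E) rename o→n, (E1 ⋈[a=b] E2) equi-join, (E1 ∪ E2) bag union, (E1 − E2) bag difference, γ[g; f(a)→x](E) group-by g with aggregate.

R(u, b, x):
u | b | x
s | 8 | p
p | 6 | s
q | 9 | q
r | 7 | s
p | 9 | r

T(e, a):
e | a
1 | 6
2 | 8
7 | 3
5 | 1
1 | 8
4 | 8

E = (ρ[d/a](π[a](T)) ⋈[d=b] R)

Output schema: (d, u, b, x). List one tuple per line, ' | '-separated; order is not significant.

Subexpression sizes:
  T → 6
  π[a](T) → 6
  ρ[d/a](π[a](T)) → 6
  R → 5
  (ρ[d/a](π[a](T)) ⋈[d=b] R) → 4

== RESULT ==
d | u | b | x
6 | p | 6 | s
8 | s | 8 | p
8 | s | 8 | p
8 | s | 8 | p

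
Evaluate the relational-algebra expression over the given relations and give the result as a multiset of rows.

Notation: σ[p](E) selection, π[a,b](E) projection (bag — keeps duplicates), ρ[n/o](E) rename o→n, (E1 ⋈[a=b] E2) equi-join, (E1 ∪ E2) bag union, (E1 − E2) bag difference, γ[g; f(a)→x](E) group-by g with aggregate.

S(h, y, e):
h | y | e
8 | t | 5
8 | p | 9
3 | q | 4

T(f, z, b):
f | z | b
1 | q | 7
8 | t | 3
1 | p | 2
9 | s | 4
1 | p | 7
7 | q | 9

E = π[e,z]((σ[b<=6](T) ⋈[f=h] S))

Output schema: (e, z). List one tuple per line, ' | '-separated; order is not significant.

Row counts bottom-up:
  T → 6
  σ[b<=6](T) → 3
  S → 3
  (σ[b<=6](T) ⋈[f=h] S) → 2
  π[e,z]((σ[b<=6](T) ⋈[f=h] S)) → 2

== RESULT ==
e | z
5 | t
9 | t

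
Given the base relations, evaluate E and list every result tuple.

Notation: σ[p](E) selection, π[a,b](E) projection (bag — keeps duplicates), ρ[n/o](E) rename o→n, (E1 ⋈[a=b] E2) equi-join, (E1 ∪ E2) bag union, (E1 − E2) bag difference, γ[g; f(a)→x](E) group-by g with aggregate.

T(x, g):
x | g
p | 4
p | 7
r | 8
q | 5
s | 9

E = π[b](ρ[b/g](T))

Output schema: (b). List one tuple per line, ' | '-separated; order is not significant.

Stepwise |·|:
  T → 5
  ρ[b/g](T) → 5
  π[b](ρ[b/g](T)) → 5

== RESULT ==
b
4
5
7
8
9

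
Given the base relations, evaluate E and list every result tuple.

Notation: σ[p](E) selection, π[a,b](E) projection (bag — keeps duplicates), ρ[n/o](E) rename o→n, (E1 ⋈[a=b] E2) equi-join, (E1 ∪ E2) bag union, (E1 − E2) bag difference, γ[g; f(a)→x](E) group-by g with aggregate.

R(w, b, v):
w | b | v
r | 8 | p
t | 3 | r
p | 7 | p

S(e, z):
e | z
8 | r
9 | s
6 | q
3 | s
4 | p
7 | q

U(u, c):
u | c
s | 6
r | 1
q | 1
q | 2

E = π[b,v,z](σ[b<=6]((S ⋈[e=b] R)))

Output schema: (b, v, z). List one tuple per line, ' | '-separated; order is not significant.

Subexpression sizes:
  S → 6
  R → 3
  (S ⋈[e=b] R) → 3
  σ[b<=6]((S ⋈[e=b] R)) → 1
  π[b,v,z](σ[b<=6]((S ⋈[e=b] R))) → 1

== RESULT ==
b | v | z
3 | r | s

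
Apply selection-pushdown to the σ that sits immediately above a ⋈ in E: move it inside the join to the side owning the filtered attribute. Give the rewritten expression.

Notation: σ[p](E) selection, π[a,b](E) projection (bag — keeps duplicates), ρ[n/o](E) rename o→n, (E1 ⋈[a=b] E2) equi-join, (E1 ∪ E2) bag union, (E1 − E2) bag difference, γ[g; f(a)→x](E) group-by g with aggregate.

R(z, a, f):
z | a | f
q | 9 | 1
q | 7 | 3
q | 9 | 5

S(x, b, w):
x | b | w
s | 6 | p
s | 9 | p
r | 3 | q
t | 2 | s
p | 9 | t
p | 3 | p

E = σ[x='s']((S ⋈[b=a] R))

σ filters on x, owned by the left side.
E' = (σ[x='s'](S) ⋈[b=a] R)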